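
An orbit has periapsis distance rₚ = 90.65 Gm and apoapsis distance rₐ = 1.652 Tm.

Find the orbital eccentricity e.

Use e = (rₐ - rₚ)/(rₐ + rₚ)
rₚ = 90.65 Gm = 9.065 × 10^10 m
rₐ = 1.652 Tm = 1.652 × 10^12 m
rₐ − rₚ = 1.56135 × 10^12 m
rₐ + rₚ = 1.74265 × 10^12 m
e = (rₐ − rₚ)/(rₐ + rₚ) = 0.895963

Final answer: e = 0.896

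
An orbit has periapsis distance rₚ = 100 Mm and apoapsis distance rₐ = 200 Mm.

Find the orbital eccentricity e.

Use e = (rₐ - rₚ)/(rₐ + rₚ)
rₚ = 100 Mm = 1 × 10^8 m
rₐ = 200 Mm = 2 × 10^8 m
rₐ − rₚ = 1 × 10^8 m
rₐ + rₚ = 3 × 10^8 m
e = (rₐ − rₚ)/(rₐ + rₚ) = 0.333333

Final answer: e = 0.3333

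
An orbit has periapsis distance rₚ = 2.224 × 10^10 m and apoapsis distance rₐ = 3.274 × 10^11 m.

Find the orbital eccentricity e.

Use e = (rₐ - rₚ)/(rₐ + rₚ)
rₚ = 2.224 × 10^10 m
rₐ = 3.274 × 10^11 m
rₐ − rₚ = 3.0516 × 10^11 m
rₐ + rₚ = 3.4964 × 10^11 m
e = (rₐ − rₚ)/(rₐ + rₚ) = 0.872783

Final answer: e = 0.8728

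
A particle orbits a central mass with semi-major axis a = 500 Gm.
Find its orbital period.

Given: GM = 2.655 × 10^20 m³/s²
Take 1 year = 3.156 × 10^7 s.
a = 500 Gm = 5 × 10^11 m
GM = 2.655 × 10^20 m³/s²
a³ = 1.25 × 10^35 m³
T = 2π √(a³/GM) = 2π √((1.25 × 10^35) / (2.655 × 10^20)) = 2π × 2.16982 × 10^7 s
T = 1.36334 × 10^8 s ≈ 4.32 years

Final answer: 4.32 years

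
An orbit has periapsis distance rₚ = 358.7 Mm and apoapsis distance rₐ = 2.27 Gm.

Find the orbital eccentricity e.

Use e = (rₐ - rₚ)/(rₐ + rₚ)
rₚ = 358.7 Mm = 3.587 × 10^8 m
rₐ = 2.27 Gm = 2.27 × 10^9 m
rₐ − rₚ = 1.9113 × 10^9 m
rₐ + rₚ = 2.6287 × 10^9 m
e = (rₐ − rₚ)/(rₐ + rₚ) = 0.727089

Final answer: e = 0.7271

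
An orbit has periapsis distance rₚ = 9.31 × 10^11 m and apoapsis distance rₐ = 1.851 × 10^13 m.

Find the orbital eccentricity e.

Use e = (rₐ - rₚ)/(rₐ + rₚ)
rₚ = 9.31 × 10^11 m
rₐ = 1.851 × 10^13 m
rₐ − rₚ = 1.7579 × 10^13 m
rₐ + rₚ = 1.9441 × 10^13 m
e = (rₐ − rₚ)/(rₐ + rₚ) = 0.904223

Final answer: e = 0.9042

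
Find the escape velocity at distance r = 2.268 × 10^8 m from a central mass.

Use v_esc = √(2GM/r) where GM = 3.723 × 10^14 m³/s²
r = 2.268 × 10^8 m
GM = 3.723 × 10^14 m³/s²
2GM/r = 2 × (3.723 × 10^14) / (2.268 × 10^8) = 3.28307 × 10^6 m²/s²
v_esc = √(2GM/r) = 1811.92 m/s ≈ 1.812 km/s

Final answer: 1.812 km/s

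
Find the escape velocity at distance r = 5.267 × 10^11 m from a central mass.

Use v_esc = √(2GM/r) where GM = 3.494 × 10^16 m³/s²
r = 5.267 × 10^11 m
GM = 3.494 × 10^16 m³/s²
2GM/r = 2 × (3.494 × 10^16) / (5.267 × 10^11) = 132675 m²/s²
v_esc = √(2GM/r) = 364.246 m/s ≈ 364.2 m/s

Final answer: 364.2 m/s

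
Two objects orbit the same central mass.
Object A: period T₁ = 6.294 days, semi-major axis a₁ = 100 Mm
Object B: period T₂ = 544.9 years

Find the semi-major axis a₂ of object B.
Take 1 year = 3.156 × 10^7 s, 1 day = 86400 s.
T₁ = 6.294 days = 543802 s
T₂ = 544.9 years = 1.7197 × 10^10 s
a₁ = 100 Mm = 1 × 10^8 m
Kepler's third law: (T₂/T₁)² = (a₂/a₁)³  ⇒  a₂ = a₁ (T₂/T₁)^(2/3)
T₂/T₁ = 31623.7
(T₂/T₁)^(2/3) = 1000.02
a₂ = 1 × 10^8 m × 1000.02 = 1.00002 × 10^11 m ≈ 100 Gm

Final answer: a₂ = 100 Gm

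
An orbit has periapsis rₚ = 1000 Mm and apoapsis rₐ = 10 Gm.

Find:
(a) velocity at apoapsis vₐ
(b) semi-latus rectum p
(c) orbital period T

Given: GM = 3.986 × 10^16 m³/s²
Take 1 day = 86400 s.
rₚ = 1000 Mm = 1 × 10^9 m
rₐ = 10 Gm = 1 × 10^10 m
GM = 3.986 × 10^16 m³/s²
a = (rₚ + rₐ)/2 = 5.5 × 10^9 m
e = (rₐ − rₚ)/(rₐ + rₚ) = (9 × 10^9) / (1.1 × 10^10) = 0.818182
(a) vₐ² = GM (2/rₐ − 1/a) = 3.986 × 10^16 × (2 × 10^-10 − 1.81818 × 10^-10) = 724727 m²/s²;  vₐ = 851.309 m/s ≈ 851.3 m/s
(b) 1 − e² = 0.330579;  p = a(1 − e²) = 5.5 × 10^9 × 0.330579 = 1.81818 × 10^9 m ≈ 1.818 Gm
(c) a³ = 1.66375 × 10^29 m³;  T = 2π √(a³/GM) = 2π × 2.04303 × 10^6 s = 1.28368 × 10^7 s ≈ 148.6 days

Final answer:
(a) velocity at apoapsis vₐ = 851.3 m/s
(b) semi-latus rectum p = 1.818 Gm
(c) orbital period T = 148.6 days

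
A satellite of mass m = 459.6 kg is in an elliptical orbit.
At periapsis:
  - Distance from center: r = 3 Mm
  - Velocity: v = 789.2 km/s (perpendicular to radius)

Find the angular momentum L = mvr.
r = 3 Mm = 3 × 10^6 m
v = 789.2 km/s = 789200 m/s
vr = 789200 × 3 × 10^6 = 2.3676 × 10^12 m²/s
L = m × vr = 459.6 × 2.3676 × 10^12 = 1.08815 × 10^15 kg·m²/s ≈ 1.088 × 10^15 kg·m²/s

Final answer: L = 1.088 × 10^15 kg·m²/s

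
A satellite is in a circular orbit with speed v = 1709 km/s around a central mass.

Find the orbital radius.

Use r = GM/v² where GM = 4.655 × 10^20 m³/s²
v = 1709 km/s = 1.709 × 10^6 m/s
GM = 4.655 × 10^20 m³/s²
v² = 2.92068 × 10^12 m²/s²
r = GM/v² = (4.655 × 10^20) / (2.92068 × 10^12) = 1.59381 × 10^8 m ≈ 159.4 Mm

Final answer: 159.4 Mm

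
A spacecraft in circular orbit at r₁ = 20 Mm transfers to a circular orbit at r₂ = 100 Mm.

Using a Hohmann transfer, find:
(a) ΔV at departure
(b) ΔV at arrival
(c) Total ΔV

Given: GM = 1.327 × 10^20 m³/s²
r₁ = 20 Mm = 2 × 10^7 m
r₂ = 100 Mm = 1 × 10^8 m
GM = 1.327 × 10^20 m³/s²
Transfer ellipse: a_t = (r₁ + r₂)/2 = 6 × 10^7 m
Circular speed at r₁: v₁ = √(GM/r₁) = 2.57585 × 10^6 m/s
Transfer speed at r₁ (periapsis): v₁ₜ = √(GM(2/r₁ − 1/a_t)) = 3.32541 × 10^6 m/s
(a) ΔV₁ = v₁ₜ − v₁ = 749558 m/s ≈ 749.6 km/s
Circular speed at r₂: v₂ = √(GM/r₂) = 1.15195 × 10^6 m/s
Transfer speed at r₂ (apoapsis): v₂ₜ = √(GM(2/r₂ − 1/a_t)) = 665081 m/s
(b) ΔV₂ = v₂ − v₂ₜ = 486873 m/s ≈ 486.9 km/s
(c) ΔV_total = ΔV₁ + ΔV₂ = 1.23643 × 10^6 m/s ≈ 1236 km/s

Final answer:
(a) ΔV₁ = 749.6 km/s
(b) ΔV₂ = 486.9 km/s
(c) ΔV_total = 1236 km/s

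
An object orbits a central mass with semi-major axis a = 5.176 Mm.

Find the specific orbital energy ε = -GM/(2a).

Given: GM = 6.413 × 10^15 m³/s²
a = 5.176 Mm = 5.176 × 10^6 m
GM = 6.413 × 10^15 m³/s²
2a = 1.0352 × 10^7 m
ε = −GM/(2a) = -6.19494 × 10^8 J/kg ≈ -619.5 MJ/kg

Final answer: -619.5 MJ/kg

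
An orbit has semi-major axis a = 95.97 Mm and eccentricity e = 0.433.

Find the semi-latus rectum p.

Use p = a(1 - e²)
a = 95.97 Mm = 9.597 × 10^7 m
e = 0.433,  e² = 0.187489,  1 − e² = 0.812511
p = a(1 − e²) = 9.597 × 10^7 m × 0.812511 = 7.79767 × 10^7 m ≈ 77.98 Mm

Final answer: p = 77.98 Mm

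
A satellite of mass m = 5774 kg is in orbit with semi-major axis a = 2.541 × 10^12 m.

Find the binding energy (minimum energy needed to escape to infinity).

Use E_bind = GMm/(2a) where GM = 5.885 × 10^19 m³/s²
a = 2.541 × 10^12 m
GM = 5.885 × 10^19 m³/s²
m = 5774 kg
GMm = 5.885 × 10^19 × 5774 = 3.398 × 10^23 m³·kg/s²
2a = 5.082 × 10^12 m
E_bind = GMm/(2a) = 6.68634 × 10^10 J ≈ 66.86 GJ

Final answer: 66.86 GJ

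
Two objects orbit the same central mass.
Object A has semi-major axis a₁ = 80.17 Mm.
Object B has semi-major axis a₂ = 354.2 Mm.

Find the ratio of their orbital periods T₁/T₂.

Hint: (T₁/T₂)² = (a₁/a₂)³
a₁ = 80.17 Mm = 8.017 × 10^7 m
a₂ = 354.2 Mm = 3.542 × 10^8 m
a₁/a₂ = 0.226341
T₁/T₂ = (a₁/a₂)^(3/2) = (0.226341)^1.5 = 0.107682

Final answer: T₁/T₂ = 0.1077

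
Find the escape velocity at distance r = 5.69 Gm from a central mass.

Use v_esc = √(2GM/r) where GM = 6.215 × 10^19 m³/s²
r = 5.69 Gm = 5.69 × 10^9 m
GM = 6.215 × 10^19 m³/s²
2GM/r = 2 × (6.215 × 10^19) / (5.69 × 10^9) = 2.18453 × 10^10 m²/s²
v_esc = √(2GM/r) = 147802 m/s ≈ 147.8 km/s

Final answer: 147.8 km/s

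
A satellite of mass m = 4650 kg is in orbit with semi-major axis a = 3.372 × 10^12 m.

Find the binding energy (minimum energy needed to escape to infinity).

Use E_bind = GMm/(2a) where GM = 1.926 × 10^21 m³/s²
a = 3.372 × 10^12 m
GM = 1.926 × 10^21 m³/s²
m = 4650 kg
GMm = 1.926 × 10^21 × 4650 = 8.9559 × 10^24 m³·kg/s²
2a = 6.744 × 10^12 m
E_bind = GMm/(2a) = 1.32798 × 10^12 J ≈ 1.328 TJ

Final answer: 1.328 TJ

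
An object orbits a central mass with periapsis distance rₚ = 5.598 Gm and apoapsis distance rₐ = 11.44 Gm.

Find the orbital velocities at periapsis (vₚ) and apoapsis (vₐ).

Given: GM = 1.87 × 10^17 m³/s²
rₚ = 5.598 Gm = 5.598 × 10^9 m
rₐ = 11.44 Gm = 1.144 × 10^10 m
GM = 1.87 × 10^17 m³/s²
a = (rₚ + rₐ)/2 = 8.519 × 10^9 m
Vis-viva: v² = GM (2/r − 1/a)
vₚ² = 1.87 × 10^17 × (3.5727 × 10^-10 − 1.17385 × 10^-10) = 4.48586 × 10^7 m²/s²
vₚ = 6697.66 m/s ≈ 6.698 km/s
vₐ² = 1.87 × 10^17 × (1.74825 × 10^-10 − 1.17385 × 10^-10) = 1.07414 × 10^7 m²/s²
vₐ = 3277.4 m/s ≈ 3.277 km/s

Final answer: vₚ = 6.698 km/s, vₐ = 3.277 km/s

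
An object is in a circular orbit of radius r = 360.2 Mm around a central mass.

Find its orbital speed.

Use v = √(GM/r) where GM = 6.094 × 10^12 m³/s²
r = 360.2 Mm = 3.602 × 10^8 m
GM = 6.094 × 10^12 m³/s²
GM/r = (6.094 × 10^12) / (3.602 × 10^8) = 16918.4 m²/s²
v = √(GM/r) = 130.071 m/s ≈ 130.1 m/s

Final answer: 130.1 m/s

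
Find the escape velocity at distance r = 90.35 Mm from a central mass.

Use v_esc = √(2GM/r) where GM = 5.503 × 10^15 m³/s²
r = 90.35 Mm = 9.035 × 10^7 m
GM = 5.503 × 10^15 m³/s²
2GM/r = 2 × (5.503 × 10^15) / (9.035 × 10^7) = 1.21815 × 10^8 m²/s²
v_esc = √(2GM/r) = 11037 m/s ≈ 11.04 km/s

Final answer: 11.04 km/s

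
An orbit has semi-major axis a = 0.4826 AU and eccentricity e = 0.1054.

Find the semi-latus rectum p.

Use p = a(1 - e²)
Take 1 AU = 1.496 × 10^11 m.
a = 0.4826 AU = 7.2197 × 10^10 m
e = 0.1054,  e² = 0.0111092,  1 − e² = 0.988891
p = a(1 − e²) = 7.2197 × 10^10 m × 0.988891 = 7.13949 × 10^10 m ≈ 0.4772 AU

Final answer: p = 0.4772 AU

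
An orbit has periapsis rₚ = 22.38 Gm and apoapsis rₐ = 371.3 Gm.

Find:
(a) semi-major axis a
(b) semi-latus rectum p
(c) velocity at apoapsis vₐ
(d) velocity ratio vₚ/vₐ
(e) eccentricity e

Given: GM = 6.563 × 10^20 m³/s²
rₚ = 22.38 Gm = 2.238 × 10^10 m
rₐ = 371.3 Gm = 3.713 × 10^11 m
GM = 6.563 × 10^20 m³/s²
a = (rₚ + rₐ)/2 = 1.9684 × 10^11 m
e = (rₐ − rₚ)/(rₐ + rₚ) = (3.4892 × 10^11) / (3.9368 × 10^11) = 0.886304
(a) a = 1.9684 × 10^11 m ≈ 196.8 Gm
(b) 1 − e² = 0.214466;  p = a(1 − e²) = 1.9684 × 10^11 × 0.214466 = 4.22155 × 10^10 m ≈ 42.22 Gm
(c) vₐ² = GM (2/rₐ − 1/a) = 6.563 × 10^20 × (5.38648 × 10^-12 − 5.08027 × 10^-12) = 2.00967 × 10^8 m²/s²;  vₐ = 14176.3 m/s ≈ 14.18 km/s
(d) vₚ/vₐ = rₐ/rₚ (angular momentum) = (3.713 × 10^11) / (2.238 × 10^10) = 16.5907 ≈ 16.59
(e) e = 0.886304 ≈ 0.8863

Final answer:
(a) semi-major axis a = 196.8 Gm
(b) semi-latus rectum p = 42.22 Gm
(c) velocity at apoapsis vₐ = 14.18 km/s
(d) velocity ratio vₚ/vₐ = 16.59
(e) eccentricity e = 0.8863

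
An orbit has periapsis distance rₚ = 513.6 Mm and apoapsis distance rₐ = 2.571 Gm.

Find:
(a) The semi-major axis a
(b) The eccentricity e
rₚ = 513.6 Mm = 5.136 × 10^8 m
rₐ = 2.571 Gm = 2.571 × 10^9 m
(a) a = (rₚ + rₐ)/2 = 1.5423 × 10^9 m ≈ 1.542 Gm
(b) e = (rₐ − rₚ)/(rₐ + rₚ) = (2.0574 × 10^9) / (3.0846 × 10^9) = 0.666991

Final answer:
(a) a = 1.542 Gm
(b) e = 0.667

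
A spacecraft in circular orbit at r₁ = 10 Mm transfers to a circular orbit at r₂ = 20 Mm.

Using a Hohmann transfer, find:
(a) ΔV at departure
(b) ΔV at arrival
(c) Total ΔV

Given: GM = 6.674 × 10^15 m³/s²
r₁ = 10 Mm = 1 × 10^7 m
r₂ = 20 Mm = 2 × 10^7 m
GM = 6.674 × 10^15 m³/s²
Transfer ellipse: a_t = (r₁ + r₂)/2 = 1.5 × 10^7 m
Circular speed at r₁: v₁ = √(GM/r₁) = 25834.1 m/s
Transfer speed at r₁ (periapsis): v₁ₜ = √(GM(2/r₁ − 1/a_t)) = 29830.6 m/s
(a) ΔV₁ = v₁ₜ − v₁ = 3996.55 m/s ≈ 3.997 km/s
Circular speed at r₂: v₂ = √(GM/r₂) = 18267.5 m/s
Transfer speed at r₂ (apoapsis): v₂ₜ = √(GM(2/r₂ − 1/a_t)) = 14915.3 m/s
(b) ΔV₂ = v₂ − v₂ₜ = 3352.14 m/s ≈ 3.352 km/s
(c) ΔV_total = ΔV₁ + ΔV₂ = 7348.69 m/s ≈ 7.349 km/s

Final answer:
(a) ΔV₁ = 3.997 km/s
(b) ΔV₂ = 3.352 km/s
(c) ΔV_total = 7.349 km/s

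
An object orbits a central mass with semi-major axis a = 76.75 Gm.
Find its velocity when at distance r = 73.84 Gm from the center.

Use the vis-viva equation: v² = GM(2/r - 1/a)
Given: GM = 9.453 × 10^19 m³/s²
a = 76.75 Gm = 7.675 × 10^10 m
r = 73.84 Gm = 7.384 × 10^10 m
GM = 9.453 × 10^19 m³/s²
2/r − 1/a = 2.70856 × 10^-11 − 1.30293 × 10^-11 = 1.40563 × 10^-11 m⁻¹
v² = GM (2/r − 1/a) = 1.32874 × 10^9 m²/s²
v = 36451.9 m/s ≈ 36.45 km/s

Final answer: 36.45 km/s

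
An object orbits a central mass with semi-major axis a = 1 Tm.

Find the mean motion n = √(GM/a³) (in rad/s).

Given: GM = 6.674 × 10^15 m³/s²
a = 1 Tm = 1 × 10^12 m
GM = 6.674 × 10^15 m³/s²
a³ = 1 × 10^36 m³
GM/a³ = (6.674 × 10^15) / (1 × 10^36) = 6.674 × 10^-21 s⁻²
n = √(GM/a³) = 8.16946 × 10^-11 rad/s ≈ 8.169 × 10^-11 rad/s

Final answer: n = 8.169 × 10^-11 rad/s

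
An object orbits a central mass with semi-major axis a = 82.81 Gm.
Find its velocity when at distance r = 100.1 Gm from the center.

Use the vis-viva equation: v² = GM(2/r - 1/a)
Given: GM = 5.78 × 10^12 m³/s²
a = 82.81 Gm = 8.281 × 10^10 m
r = 100.1 Gm = 1.001 × 10^11 m
GM = 5.78 × 10^12 m³/s²
2/r − 1/a = 1.998 × 10^-11 − 1.20758 × 10^-11 = 7.90418 × 10^-12 m⁻¹
v² = GM (2/r − 1/a) = 45.6862 m²/s²
v = 6.75916 m/s ≈ 6.759 m/s

Final answer: 6.759 m/s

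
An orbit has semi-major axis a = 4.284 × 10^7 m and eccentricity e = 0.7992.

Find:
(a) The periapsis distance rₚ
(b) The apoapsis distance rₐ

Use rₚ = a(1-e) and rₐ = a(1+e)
a = 4.284 × 10^7 m
e = 0.7992:  1 − e = 0.2008,  1 + e = 1.7992
(a) rₚ = a(1 − e) = 4.284 × 10^7 m × 0.2008 = 8.60227 × 10^6 m ≈ 8.602 × 10^6 m
(b) rₐ = a(1 + e) = 4.284 × 10^7 m × 1.7992 = 7.70777 × 10^7 m ≈ 7.708 × 10^7 m

Final answer:
(a) rₚ = 8.602 × 10^6 m
(b) rₐ = 7.708 × 10^7 m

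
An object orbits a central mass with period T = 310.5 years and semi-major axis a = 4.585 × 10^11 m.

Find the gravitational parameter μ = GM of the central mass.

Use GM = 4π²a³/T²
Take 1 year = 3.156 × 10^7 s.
T = 310.5 years = 9.79938 × 10^9 s
a = 4.585 × 10^11 m
a³ = 9.63869 × 10^34 m³
T² = 9.60278 × 10^19 s²
GM = 4π² × (9.63869 × 10^34) / (9.60278 × 10^19) = 3.9626 × 10^16 m³/s²
GM ≈ 3.963 × 10^16 m³/s²

Final answer: GM = 3.963 × 10^16 m³/s²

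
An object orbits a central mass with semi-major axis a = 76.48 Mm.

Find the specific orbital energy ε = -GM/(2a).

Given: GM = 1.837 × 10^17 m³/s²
a = 76.48 Mm = 7.648 × 10^7 m
GM = 1.837 × 10^17 m³/s²
2a = 1.5296 × 10^8 m
ε = −GM/(2a) = -1.20097 × 10^9 J/kg ≈ -1.201 GJ/kg

Final answer: -1.201 GJ/kg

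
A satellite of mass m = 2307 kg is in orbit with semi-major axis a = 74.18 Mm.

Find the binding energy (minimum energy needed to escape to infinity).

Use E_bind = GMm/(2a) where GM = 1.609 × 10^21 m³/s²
a = 74.18 Mm = 7.418 × 10^7 m
GM = 1.609 × 10^21 m³/s²
m = 2307 kg
GMm = 1.609 × 10^21 × 2307 = 3.71196 × 10^24 m³·kg/s²
2a = 1.4836 × 10^8 m
E_bind = GMm/(2a) = 2.502 × 10^16 J ≈ 25.02 PJ

Final answer: 25.02 PJ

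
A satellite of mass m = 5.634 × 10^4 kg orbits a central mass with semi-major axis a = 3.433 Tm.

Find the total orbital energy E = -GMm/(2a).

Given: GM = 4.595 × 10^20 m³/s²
a = 3.433 Tm = 3.433 × 10^12 m
GM = 4.595 × 10^20 m³/s²
2a = 6.866 × 10^12 m
GMm = 4.595 × 10^20 × 56340 = 2.58882 × 10^25 m³·kg/s²
E = −GMm/(2a) = -3.7705 × 10^12 J ≈ -3.77 TJ

Final answer: -3.77 TJ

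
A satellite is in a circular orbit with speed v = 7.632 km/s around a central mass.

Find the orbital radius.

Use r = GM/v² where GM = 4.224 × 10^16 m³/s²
v = 7.632 km/s = 7632 m/s
GM = 4.224 × 10^16 m³/s²
v² = 5.82474 × 10^7 m²/s²
r = GM/v² = (4.224 × 10^16) / (5.82474 × 10^7) = 7.25182 × 10^8 m ≈ 725.2 Mm

Final answer: 725.2 Mm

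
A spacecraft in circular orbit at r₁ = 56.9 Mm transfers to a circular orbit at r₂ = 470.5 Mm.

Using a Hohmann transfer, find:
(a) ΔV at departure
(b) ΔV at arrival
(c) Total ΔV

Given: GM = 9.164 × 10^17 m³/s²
r₁ = 56.9 Mm = 5.69 × 10^7 m
r₂ = 470.5 Mm = 4.705 × 10^8 m
GM = 9.164 × 10^17 m³/s²
Transfer ellipse: a_t = (r₁ + r₂)/2 = 2.637 × 10^8 m
Circular speed at r₁: v₁ = √(GM/r₁) = 126907 m/s
Transfer speed at r₁ (periapsis): v₁ₜ = √(GM(2/r₁ − 1/a_t)) = 169516 m/s
(a) ΔV₁ = v₁ₜ − v₁ = 42608.9 m/s ≈ 42.61 km/s
Circular speed at r₂: v₂ = √(GM/r₂) = 44132.9 m/s
Transfer speed at r₂ (apoapsis): v₂ₜ = √(GM(2/r₂ − 1/a_t)) = 20500.5 m/s
(b) ΔV₂ = v₂ − v₂ₜ = 23632.5 m/s ≈ 23.63 km/s
(c) ΔV_total = ΔV₁ + ΔV₂ = 66241.4 m/s ≈ 66.24 km/s

Final answer:
(a) ΔV₁ = 42.61 km/s
(b) ΔV₂ = 23.63 km/s
(c) ΔV_total = 66.24 km/s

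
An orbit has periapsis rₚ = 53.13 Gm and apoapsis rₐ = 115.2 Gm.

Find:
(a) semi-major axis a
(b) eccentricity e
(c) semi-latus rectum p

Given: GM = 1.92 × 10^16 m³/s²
rₚ = 53.13 Gm = 5.313 × 10^10 m
rₐ = 115.2 Gm = 1.152 × 10^11 m
GM = 1.92 × 10^16 m³/s²
a = (rₚ + rₐ)/2 = 8.4165 × 10^10 m
e = (rₐ − rₚ)/(rₐ + rₚ) = (6.207 × 10^10) / (1.6833 × 10^11) = 0.36874
(a) a = 8.4165 × 10^10 m ≈ 84.17 Gm
(b) e = 0.36874 ≈ 0.3687
(c) 1 − e² = 0.864031;  p = a(1 − e²) = 8.4165 × 10^10 × 0.864031 = 7.27212 × 10^10 m ≈ 72.72 Gm

Final answer:
(a) semi-major axis a = 84.17 Gm
(b) eccentricity e = 0.3687
(c) semi-latus rectum p = 72.72 Gm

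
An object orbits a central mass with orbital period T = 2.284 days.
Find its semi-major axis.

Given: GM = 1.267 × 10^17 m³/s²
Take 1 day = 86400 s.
T = 2.284 days = 197338 s
GM = 1.267 × 10^17 m³/s²
Kepler's third law: a³ = GM T² / (4π²)
T² = 3.89421 × 10^10 s²
a³ = (1.267 × 10^17) × (3.89421 × 10^10) / (4π²) = 1.24979 × 10^26 m³
a = (a³)^(1/3) = 4.99972 × 10^8 m ≈ 500 Mm

Final answer: 500 Mm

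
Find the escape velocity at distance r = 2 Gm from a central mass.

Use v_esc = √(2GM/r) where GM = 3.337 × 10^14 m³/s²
r = 2 Gm = 2 × 10^9 m
GM = 3.337 × 10^14 m³/s²
2GM/r = 2 × (3.337 × 10^14) / (2 × 10^9) = 333700 m²/s²
v_esc = √(2GM/r) = 577.668 m/s ≈ 577.7 m/s

Final answer: 577.7 m/s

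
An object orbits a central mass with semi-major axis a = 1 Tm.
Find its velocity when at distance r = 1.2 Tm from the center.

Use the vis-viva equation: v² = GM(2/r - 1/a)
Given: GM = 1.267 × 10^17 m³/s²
a = 1 Tm = 1 × 10^12 m
r = 1.2 Tm = 1.2 × 10^12 m
GM = 1.267 × 10^17 m³/s²
2/r − 1/a = 1.66667 × 10^-12 − 1 × 10^-12 = 6.66667 × 10^-13 m⁻¹
v² = GM (2/r − 1/a) = 84466.7 m²/s²
v = 290.631 m/s ≈ 290.6 m/s

Final answer: 290.6 m/s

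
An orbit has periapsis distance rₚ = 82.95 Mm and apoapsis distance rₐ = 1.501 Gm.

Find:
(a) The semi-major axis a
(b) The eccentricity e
rₚ = 82.95 Mm = 8.295 × 10^7 m
rₐ = 1.501 Gm = 1.501 × 10^9 m
(a) a = (rₚ + rₐ)/2 = 7.91975 × 10^8 m ≈ 792 Mm
(b) e = (rₐ − rₚ)/(rₐ + rₚ) = (1.41805 × 10^9) / (1.58395 × 10^9) = 0.895262

Final answer:
(a) a = 792 Mm
(b) e = 0.8953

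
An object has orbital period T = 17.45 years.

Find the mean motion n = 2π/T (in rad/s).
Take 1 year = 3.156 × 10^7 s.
T = 17.45 years = 5.50722 × 10^8 s
n = 2π / (5.50722 × 10^8 s) = 1.1409 × 10^-8 rad/s ≈ 1.141 × 10^-8 rad/s

Final answer: n = 1.141 × 10^-8 rad/s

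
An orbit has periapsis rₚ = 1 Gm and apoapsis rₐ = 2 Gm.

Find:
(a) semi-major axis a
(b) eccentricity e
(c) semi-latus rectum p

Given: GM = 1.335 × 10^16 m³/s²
rₚ = 1 Gm = 1 × 10^9 m
rₐ = 2 Gm = 2 × 10^9 m
GM = 1.335 × 10^16 m³/s²
a = (rₚ + rₐ)/2 = 1.5 × 10^9 m
e = (rₐ − rₚ)/(rₐ + rₚ) = (1 × 10^9) / (3 × 10^9) = 0.333333
(a) a = 1.5 × 10^9 m ≈ 1.5 Gm
(b) e = 0.333333 ≈ 0.3333
(c) 1 − e² = 0.888889;  p = a(1 − e²) = 1.5 × 10^9 × 0.888889 = 1.33333 × 10^9 m ≈ 1.333 Gm

Final answer:
(a) semi-major axis a = 1.5 Gm
(b) eccentricity e = 0.3333
(c) semi-latus rectum p = 1.333 Gm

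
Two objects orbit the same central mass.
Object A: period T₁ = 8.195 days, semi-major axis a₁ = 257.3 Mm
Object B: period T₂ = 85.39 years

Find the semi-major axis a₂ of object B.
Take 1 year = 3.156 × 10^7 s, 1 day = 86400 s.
T₁ = 8.195 days = 708048 s
T₂ = 85.39 years = 2.69491 × 10^9 s
a₁ = 257.3 Mm = 2.573 × 10^8 m
Kepler's third law: (T₂/T₁)² = (a₂/a₁)³  ⇒  a₂ = a₁ (T₂/T₁)^(2/3)
T₂/T₁ = 3806.11
(T₂/T₁)^(2/3) = 243.774
a₂ = 2.573 × 10^8 m × 243.774 = 6.27231 × 10^10 m ≈ 62.72 Gm

Final answer: a₂ = 62.72 Gm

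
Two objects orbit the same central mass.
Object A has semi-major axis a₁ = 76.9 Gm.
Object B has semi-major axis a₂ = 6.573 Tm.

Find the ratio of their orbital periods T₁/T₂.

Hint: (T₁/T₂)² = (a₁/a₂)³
a₁ = 76.9 Gm = 7.69 × 10^10 m
a₂ = 6.573 Tm = 6.573 × 10^12 m
a₁/a₂ = 0.0116994
T₁/T₂ = (a₁/a₂)^(3/2) = (0.0116994)^1.5 = 0.00126545

Final answer: T₁/T₂ = 0.001265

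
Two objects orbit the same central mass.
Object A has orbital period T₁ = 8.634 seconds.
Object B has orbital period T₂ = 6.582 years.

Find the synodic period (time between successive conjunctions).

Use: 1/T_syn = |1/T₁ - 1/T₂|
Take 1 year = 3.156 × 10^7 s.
T₁ = 8.634 seconds
T₂ = 6.582 years = 2.07728 × 10^8 s
1/T₁ = 0.115821 s⁻¹
1/T₂ = 4.81399 × 10^-9 s⁻¹
|1/T₁ − 1/T₂| = 0.115821 s⁻¹
T_syn = 1 / |1/T₁ − 1/T₂| = 8.634 s ≈ 8.634 seconds

Final answer: T_syn = 8.634 seconds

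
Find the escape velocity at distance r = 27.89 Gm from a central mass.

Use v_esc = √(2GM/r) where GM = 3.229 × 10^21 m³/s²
r = 27.89 Gm = 2.789 × 10^10 m
GM = 3.229 × 10^21 m³/s²
2GM/r = 2 × (3.229 × 10^21) / (2.789 × 10^10) = 2.31553 × 10^11 m²/s²
v_esc = √(2GM/r) = 481199 m/s ≈ 481.2 km/s

Final answer: 481.2 km/s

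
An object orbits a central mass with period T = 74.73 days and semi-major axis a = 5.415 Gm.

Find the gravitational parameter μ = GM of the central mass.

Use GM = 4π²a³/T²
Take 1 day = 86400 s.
T = 74.73 days = 6.45667 × 10^6 s
a = 5.415 Gm = 5.415 × 10^9 m
a³ = 1.5878 × 10^29 m³
T² = 4.16886 × 10^13 s²
GM = 4π² × (1.5878 × 10^29) / (4.16886 × 10^13) = 1.50362 × 10^17 m³/s²
GM ≈ 1.504 × 10^17 m³/s²

Final answer: GM = 1.504 × 10^17 m³/s²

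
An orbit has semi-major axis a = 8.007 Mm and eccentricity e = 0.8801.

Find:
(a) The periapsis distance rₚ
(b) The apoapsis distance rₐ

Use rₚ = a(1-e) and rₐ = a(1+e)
a = 8.007 Mm = 8.007 × 10^6 m
e = 0.8801:  1 − e = 0.1199,  1 + e = 1.8801
(a) rₚ = a(1 − e) = 8.007 × 10^6 m × 0.1199 = 960039 m ≈ 960 km
(b) rₐ = a(1 + e) = 8.007 × 10^6 m × 1.8801 = 1.5054 × 10^7 m ≈ 15.05 Mm

Final answer:
(a) rₚ = 960 km
(b) rₐ = 15.05 Mm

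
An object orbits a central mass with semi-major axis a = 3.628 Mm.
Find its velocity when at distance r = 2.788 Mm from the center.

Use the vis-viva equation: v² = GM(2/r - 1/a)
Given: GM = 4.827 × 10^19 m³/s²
a = 3.628 Mm = 3.628 × 10^6 m
r = 2.788 Mm = 2.788 × 10^6 m
GM = 4.827 × 10^19 m³/s²
2/r − 1/a = 7.1736 × 10^-7 − 2.75634 × 10^-7 = 4.41726 × 10^-7 m⁻¹
v² = GM (2/r − 1/a) = 2.13221 × 10^13 m²/s²
v = 4.61759 × 10^6 m/s ≈ 4618 km/s

Final answer: 4618 km/s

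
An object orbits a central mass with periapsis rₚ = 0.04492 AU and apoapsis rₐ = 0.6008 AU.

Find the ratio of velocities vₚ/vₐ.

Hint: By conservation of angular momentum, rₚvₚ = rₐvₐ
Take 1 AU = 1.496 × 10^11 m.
rₚ = 0.04492 AU = 6.72003 × 10^9 m
rₐ = 0.6008 AU = 8.98797 × 10^10 m
rₚvₚ = rₐvₐ  ⇒  vₚ/vₐ = rₐ/rₚ
vₚ/vₐ = (8.98797 × 10^10) / (6.72003 × 10^9) = 13.3749

Final answer: vₚ/vₐ = 13.37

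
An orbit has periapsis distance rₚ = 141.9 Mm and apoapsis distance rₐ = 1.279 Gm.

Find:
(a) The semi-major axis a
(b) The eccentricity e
rₚ = 141.9 Mm = 1.419 × 10^8 m
rₐ = 1.279 Gm = 1.279 × 10^9 m
(a) a = (rₚ + rₐ)/2 = 7.1045 × 10^8 m ≈ 710.5 Mm
(b) e = (rₐ − rₚ)/(rₐ + rₚ) = (1.1371 × 10^9) / (1.4209 × 10^9) = 0.800267

Final answer:
(a) a = 710.5 Mm
(b) e = 0.8003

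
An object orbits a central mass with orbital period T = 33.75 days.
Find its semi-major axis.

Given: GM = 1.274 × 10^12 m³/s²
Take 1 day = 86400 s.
T = 33.75 days = 2.916 × 10^6 s
GM = 1.274 × 10^12 m³/s²
Kepler's third law: a³ = GM T² / (4π²)
T² = 8.50306 × 10^12 s²
a³ = (1.274 × 10^12) × (8.50306 × 10^12) / (4π²) = 2.744 × 10^23 m³
a = (a³)^(1/3) = 6.49823 × 10^7 m ≈ 64.98 Mm

Final answer: 64.98 Mm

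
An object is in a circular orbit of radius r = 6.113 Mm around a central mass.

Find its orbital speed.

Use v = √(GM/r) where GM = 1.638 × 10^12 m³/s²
r = 6.113 Mm = 6.113 × 10^6 m
GM = 1.638 × 10^12 m³/s²
GM/r = (1.638 × 10^12) / (6.113 × 10^6) = 267954 m²/s²
v = √(GM/r) = 517.642 m/s ≈ 517.6 m/s

Final answer: 517.6 m/s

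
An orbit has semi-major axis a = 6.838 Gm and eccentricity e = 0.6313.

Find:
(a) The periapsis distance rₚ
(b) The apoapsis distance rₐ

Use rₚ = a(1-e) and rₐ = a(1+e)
a = 6.838 Gm = 6.838 × 10^9 m
e = 0.6313:  1 − e = 0.3687,  1 + e = 1.6313
(a) rₚ = a(1 − e) = 6.838 × 10^9 m × 0.3687 = 2.52117 × 10^9 m ≈ 2.521 Gm
(b) rₐ = a(1 + e) = 6.838 × 10^9 m × 1.6313 = 1.11548 × 10^10 m ≈ 11.15 Gm

Final answer:
(a) rₚ = 2.521 Gm
(b) rₐ = 11.15 Gm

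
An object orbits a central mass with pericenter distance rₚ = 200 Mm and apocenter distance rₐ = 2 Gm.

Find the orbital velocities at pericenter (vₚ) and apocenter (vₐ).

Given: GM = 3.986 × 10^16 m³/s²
rₚ = 200 Mm = 2 × 10^8 m
rₐ = 2 Gm = 2 × 10^9 m
GM = 3.986 × 10^16 m³/s²
a = (rₚ + rₐ)/2 = 1.1 × 10^9 m
Vis-viva: v² = GM (2/r − 1/a)
vₚ² = 3.986 × 10^16 × (1 × 10^-8 − 9.09091 × 10^-10) = 3.62364 × 10^8 m²/s²
vₚ = 19035.9 m/s ≈ 19.04 km/s
vₐ² = 3.986 × 10^16 × (1 × 10^-9 − 9.09091 × 10^-10) = 3.62364 × 10^6 m²/s²
vₐ = 1903.59 m/s ≈ 1.904 km/s

Final answer: vₚ = 19.04 km/s, vₐ = 1.904 km/s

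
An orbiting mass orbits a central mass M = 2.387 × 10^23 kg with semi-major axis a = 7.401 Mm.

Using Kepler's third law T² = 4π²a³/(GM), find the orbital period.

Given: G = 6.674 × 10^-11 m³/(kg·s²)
M = 2.387 × 10^23 kg
GM = G × M = 6.674 × 10^-11 × 2.387 × 10^23 = 1.59308 × 10^13 m³/s²
a = 7.401 Mm = 7.401 × 10^6 m
a³ = 4.05388 × 10^20 m³
T = 2π √(a³/GM) = 2π √((4.05388 × 10^20) / (1.59308 × 10^13)) = 2π × 5044.48 s
T = 31695.4 s ≈ 8.804 hours

Final answer: 8.804 hours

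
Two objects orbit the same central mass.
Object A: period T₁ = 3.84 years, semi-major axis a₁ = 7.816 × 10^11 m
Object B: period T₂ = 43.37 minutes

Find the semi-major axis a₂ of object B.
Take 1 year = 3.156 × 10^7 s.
T₁ = 3.84 years = 1.2119 × 10^8 s
T₂ = 43.37 minutes = 2602.2 s
a₁ = 7.816 × 10^11 m
Kepler's third law: (T₂/T₁)² = (a₂/a₁)³  ⇒  a₂ = a₁ (T₂/T₁)^(2/3)
T₂/T₁ = 2.1472 × 10^-5
(T₂/T₁)^(2/3) = 0.000772529
a₂ = 7.816 × 10^11 m × 0.000772529 = 6.03809 × 10^8 m ≈ 6.038 × 10^8 m

Final answer: a₂ = 6.038 × 10^8 m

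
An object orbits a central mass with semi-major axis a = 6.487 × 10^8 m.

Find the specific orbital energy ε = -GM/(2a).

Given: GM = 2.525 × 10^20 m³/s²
a = 6.487 × 10^8 m
GM = 2.525 × 10^20 m³/s²
2a = 1.2974 × 10^9 m
ε = −GM/(2a) = -1.9462 × 10^11 J/kg ≈ -194.6 GJ/kg

Final answer: -194.6 GJ/kg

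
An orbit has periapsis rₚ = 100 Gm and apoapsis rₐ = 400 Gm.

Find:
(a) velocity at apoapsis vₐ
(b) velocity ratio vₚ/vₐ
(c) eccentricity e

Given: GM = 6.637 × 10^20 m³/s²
rₚ = 100 Gm = 1 × 10^11 m
rₐ = 400 Gm = 4 × 10^11 m
GM = 6.637 × 10^20 m³/s²
a = (rₚ + rₐ)/2 = 2.5 × 10^11 m
e = (rₐ − rₚ)/(rₐ + rₚ) = (3 × 10^11) / (5 × 10^11) = 0.6
(a) vₐ² = GM (2/rₐ − 1/a) = 6.637 × 10^20 × (5 × 10^-12 − 4 × 10^-12) = 6.637 × 10^8 m²/s²;  vₐ = 25762.4 m/s ≈ 25.76 km/s
(b) vₚ/vₐ = rₐ/rₚ (angular momentum) = (4 × 10^11) / (1 × 10^11) = 4 ≈ 4
(c) e = 0.6 ≈ 0.6

Final answer:
(a) velocity at apoapsis vₐ = 25.76 km/s
(b) velocity ratio vₚ/vₐ = 4
(c) eccentricity e = 0.6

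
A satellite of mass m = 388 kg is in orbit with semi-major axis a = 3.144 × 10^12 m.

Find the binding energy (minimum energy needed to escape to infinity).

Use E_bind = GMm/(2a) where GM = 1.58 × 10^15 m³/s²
a = 3.144 × 10^12 m
GM = 1.58 × 10^15 m³/s²
m = 388 kg
GMm = 1.58 × 10^15 × 388 = 6.1304 × 10^17 m³·kg/s²
2a = 6.288 × 10^12 m
E_bind = GMm/(2a) = 97493.6 J ≈ 97.49 kJ

Final answer: 97.49 kJ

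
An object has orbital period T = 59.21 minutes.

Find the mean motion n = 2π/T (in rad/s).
T = 59.21 minutes = 3552.6 s
n = 2π / 3552.6 s = 0.00176862 rad/s ≈ 0.001769 rad/s

Final answer: n = 0.001769 rad/s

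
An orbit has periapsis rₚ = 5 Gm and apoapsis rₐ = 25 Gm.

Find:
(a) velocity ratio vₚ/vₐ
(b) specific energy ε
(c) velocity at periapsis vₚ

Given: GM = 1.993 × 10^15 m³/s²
rₚ = 5 Gm = 5 × 10^9 m
rₐ = 25 Gm = 2.5 × 10^10 m
GM = 1.993 × 10^15 m³/s²
a = (rₚ + rₐ)/2 = 1.5 × 10^10 m
e = (rₐ − rₚ)/(rₐ + rₚ) = (2 × 10^10) / (3 × 10^10) = 0.666667
(a) vₚ/vₐ = rₐ/rₚ (angular momentum) = (2.5 × 10^10) / (5 × 10^9) = 5 ≈ 5
(b) 2a = 3 × 10^10 m;  ε = −GM/(2a) = -66433.3 J/kg ≈ -66.43 kJ/kg
(c) vₚ² = GM (2/rₚ − 1/a) = 1.993 × 10^15 × (4 × 10^-10 − 6.66667 × 10^-11) = 664333 m²/s²;  vₚ = 815.066 m/s ≈ 815.1 m/s

Final answer:
(a) velocity ratio vₚ/vₐ = 5
(b) specific energy ε = -66.43 kJ/kg
(c) velocity at periapsis vₚ = 815.1 m/s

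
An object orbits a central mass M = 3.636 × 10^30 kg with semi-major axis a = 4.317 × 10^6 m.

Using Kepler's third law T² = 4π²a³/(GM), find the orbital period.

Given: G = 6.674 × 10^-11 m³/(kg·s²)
M = 3.636 × 10^30 kg
GM = G × M = 6.674 × 10^-11 × 3.636 × 10^30 = 2.42667 × 10^20 m³/s²
a = 4.317 × 10^6 m
a³ = 8.04537 × 10^19 m³
T = 2π √(a³/GM) = 2π √((8.04537 × 10^19) / (2.42667 × 10^20)) = 2π × 0.575795 s
T = 3.61783 s ≈ 3.618 seconds

Final answer: 3.618 seconds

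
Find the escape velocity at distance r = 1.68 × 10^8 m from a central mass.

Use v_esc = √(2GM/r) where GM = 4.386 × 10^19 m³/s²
r = 1.68 × 10^8 m
GM = 4.386 × 10^19 m³/s²
2GM/r = 2 × (4.386 × 10^19) / (1.68 × 10^8) = 5.22143 × 10^11 m²/s²
v_esc = √(2GM/r) = 722595 m/s ≈ 722.6 km/s

Final answer: 722.6 km/s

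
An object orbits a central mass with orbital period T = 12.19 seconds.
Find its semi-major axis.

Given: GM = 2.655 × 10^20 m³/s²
T = 12.19 seconds
GM = 2.655 × 10^20 m³/s²
Kepler's third law: a³ = GM T² / (4π²)
T² = 148.596 s²
a³ = (2.655 × 10^20) × 148.596 / (4π²) = 9.99338 × 10^20 m³
a = (a³)^(1/3) = 9.99779 × 10^6 m ≈ 9.998 Mm

Final answer: 9.998 Mm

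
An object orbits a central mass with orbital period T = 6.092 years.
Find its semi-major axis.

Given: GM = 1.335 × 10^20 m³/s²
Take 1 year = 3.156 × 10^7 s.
T = 6.092 years = 1.92264 × 10^8 s
GM = 1.335 × 10^20 m³/s²
Kepler's third law: a³ = GM T² / (4π²)
T² = 3.69653 × 10^16 s²
a³ = (1.335 × 10^20) × (3.69653 × 10^16) / (4π²) = 1.25002 × 10^35 m³
a = (a³)^(1/3) = 5.00002 × 10^11 m ≈ 500 Gm

Final answer: 500 Gm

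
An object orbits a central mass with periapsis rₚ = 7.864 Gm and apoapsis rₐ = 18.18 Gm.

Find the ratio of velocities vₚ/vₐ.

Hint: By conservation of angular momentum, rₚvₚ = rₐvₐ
rₚ = 7.864 Gm = 7.864 × 10^9 m
rₐ = 18.18 Gm = 1.818 × 10^10 m
rₚvₚ = rₐvₐ  ⇒  vₚ/vₐ = rₐ/rₚ
vₚ/vₐ = (1.818 × 10^10) / (7.864 × 10^9) = 2.3118

Final answer: vₚ/vₐ = 2.312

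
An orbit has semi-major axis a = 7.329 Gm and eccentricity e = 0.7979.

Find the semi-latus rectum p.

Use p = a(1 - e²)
a = 7.329 Gm = 7.329 × 10^9 m
e = 0.7979,  e² = 0.636644,  1 − e² = 0.363356
p = a(1 − e²) = 7.329 × 10^9 m × 0.363356 = 2.66303 × 10^9 m ≈ 2.663 Gm

Final answer: p = 2.663 Gm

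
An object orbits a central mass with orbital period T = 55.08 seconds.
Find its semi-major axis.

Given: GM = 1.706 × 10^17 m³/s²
T = 55.08 seconds
GM = 1.706 × 10^17 m³/s²
Kepler's third law: a³ = GM T² / (4π²)
T² = 3033.81 s²
a³ = (1.706 × 10^17) × 3033.81 / (4π²) = 1.31101 × 10^19 m³
a = (a³)^(1/3) = 2.35796 × 10^6 m ≈ 2.358 Mm

Final answer: 2.358 Mm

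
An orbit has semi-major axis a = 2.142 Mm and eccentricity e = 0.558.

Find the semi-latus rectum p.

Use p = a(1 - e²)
a = 2.142 Mm = 2.142 × 10^6 m
e = 0.558,  e² = 0.311364,  1 − e² = 0.688636
p = a(1 − e²) = 2.142 × 10^6 m × 0.688636 = 1.47506 × 10^6 m ≈ 1.475 Mm

Final answer: p = 1.475 Mm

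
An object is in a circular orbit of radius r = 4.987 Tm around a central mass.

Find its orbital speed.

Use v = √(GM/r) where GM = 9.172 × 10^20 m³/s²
r = 4.987 Tm = 4.987 × 10^12 m
GM = 9.172 × 10^20 m³/s²
GM/r = (9.172 × 10^20) / (4.987 × 10^12) = 1.83918 × 10^8 m²/s²
v = √(GM/r) = 13561.6 m/s ≈ 13.56 km/s

Final answer: 13.56 km/s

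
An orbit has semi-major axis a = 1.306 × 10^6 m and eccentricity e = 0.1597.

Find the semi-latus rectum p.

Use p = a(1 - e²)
a = 1.306 × 10^6 m
e = 0.1597,  e² = 0.0255041,  1 − e² = 0.974496
p = a(1 − e²) = 1.306 × 10^6 m × 0.974496 = 1.27269 × 10^6 m ≈ 1.273 × 10^6 m

Final answer: p = 1.273 × 10^6 m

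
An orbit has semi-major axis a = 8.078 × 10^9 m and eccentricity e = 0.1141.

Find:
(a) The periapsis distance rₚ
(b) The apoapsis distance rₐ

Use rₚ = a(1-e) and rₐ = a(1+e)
a = 8.078 × 10^9 m
e = 0.1141:  1 − e = 0.8859,  1 + e = 1.1141
(a) rₚ = a(1 − e) = 8.078 × 10^9 m × 0.8859 = 7.1563 × 10^9 m ≈ 7.156 × 10^9 m
(b) rₐ = a(1 + e) = 8.078 × 10^9 m × 1.1141 = 8.9997 × 10^9 m ≈ 9 × 10^9 m

Final answer:
(a) rₚ = 7.156 × 10^9 m
(b) rₐ = 9 × 10^9 m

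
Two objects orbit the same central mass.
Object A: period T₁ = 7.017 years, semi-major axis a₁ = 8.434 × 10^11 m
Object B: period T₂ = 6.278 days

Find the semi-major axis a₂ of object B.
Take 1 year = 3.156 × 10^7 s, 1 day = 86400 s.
T₁ = 7.017 years = 2.21457 × 10^8 s
T₂ = 6.278 days = 542419 s
a₁ = 8.434 × 10^11 m
Kepler's third law: (T₂/T₁)² = (a₂/a₁)³  ⇒  a₂ = a₁ (T₂/T₁)^(2/3)
T₂/T₁ = 0.00244933
(T₂/T₁)^(2/3) = 0.0181704
a₂ = 8.434 × 10^11 m × 0.0181704 = 1.53249 × 10^10 m ≈ 1.532 × 10^10 m

Final answer: a₂ = 1.532 × 10^10 m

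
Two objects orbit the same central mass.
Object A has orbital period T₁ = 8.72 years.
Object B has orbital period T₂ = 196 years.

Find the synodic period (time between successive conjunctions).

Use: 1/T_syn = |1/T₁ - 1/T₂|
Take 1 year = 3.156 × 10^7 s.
T₁ = 8.72 years = 2.75203 × 10^8 s
T₂ = 196 years = 6.18576 × 10^9 s
1/T₁ = 3.63368 × 10^-9 s⁻¹
1/T₂ = 1.61662 × 10^-10 s⁻¹
|1/T₁ − 1/T₂| = 3.47202 × 10^-9 s⁻¹
T_syn = 1 / |1/T₁ − 1/T₂| = 2.88017 × 10^8 s ≈ 9.126 years

Final answer: T_syn = 9.126 years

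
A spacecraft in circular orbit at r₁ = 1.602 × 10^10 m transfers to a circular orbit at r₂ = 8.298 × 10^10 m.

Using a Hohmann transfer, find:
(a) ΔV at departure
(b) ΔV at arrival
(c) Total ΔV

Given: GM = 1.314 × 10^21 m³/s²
r₁ = 1.602 × 10^10 m
r₂ = 8.298 × 10^10 m
GM = 1.314 × 10^21 m³/s²
Transfer ellipse: a_t = (r₁ + r₂)/2 = 4.95 × 10^10 m
Circular speed at r₁: v₁ = √(GM/r₁) = 286396 m/s
Transfer speed at r₁ (periapsis): v₁ₜ = √(GM(2/r₁ − 1/a_t)) = 370809 m/s
(a) ΔV₁ = v₁ₜ − v₁ = 84413.6 m/s ≈ 84.41 km/s
Circular speed at r₂: v₂ = √(GM/r₂) = 125838 m/s
Transfer speed at r₂ (apoapsis): v₂ₜ = √(GM(2/r₂ − 1/a_t)) = 71587.9 m/s
(b) ΔV₂ = v₂ − v₂ₜ = 54249.9 m/s ≈ 54.25 km/s
(c) ΔV_total = ΔV₁ + ΔV₂ = 138663 m/s ≈ 138.7 km/s

Final answer:
(a) ΔV₁ = 84.41 km/s
(b) ΔV₂ = 54.25 km/s
(c) ΔV_total = 138.7 km/s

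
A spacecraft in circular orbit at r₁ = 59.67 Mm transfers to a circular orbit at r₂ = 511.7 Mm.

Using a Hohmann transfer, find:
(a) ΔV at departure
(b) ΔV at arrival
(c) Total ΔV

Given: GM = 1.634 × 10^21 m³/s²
r₁ = 59.67 Mm = 5.967 × 10^7 m
r₂ = 511.7 Mm = 5.117 × 10^8 m
GM = 1.634 × 10^21 m³/s²
Transfer ellipse: a_t = (r₁ + r₂)/2 = 2.85685 × 10^8 m
Circular speed at r₁: v₁ = √(GM/r₁) = 5.23297 × 10^6 m/s
Transfer speed at r₁ (periapsis): v₁ₜ = √(GM(2/r₁ − 1/a_t)) = 7.00345 × 10^6 m/s
(a) ΔV₁ = v₁ₜ − v₁ = 1.77048 × 10^6 m/s ≈ 1770 km/s
Circular speed at r₂: v₂ = √(GM/r₂) = 1.78697 × 10^6 m/s
Transfer speed at r₂ (apoapsis): v₂ₜ = √(GM(2/r₂ − 1/a_t)) = 816681 m/s
(b) ΔV₂ = v₂ − v₂ₜ = 970293 m/s ≈ 970.3 km/s
(c) ΔV_total = ΔV₁ + ΔV₂ = 2.74078 × 10^6 m/s ≈ 2741 km/s

Final answer:
(a) ΔV₁ = 1770 km/s
(b) ΔV₂ = 970.3 km/s
(c) ΔV_total = 2741 km/s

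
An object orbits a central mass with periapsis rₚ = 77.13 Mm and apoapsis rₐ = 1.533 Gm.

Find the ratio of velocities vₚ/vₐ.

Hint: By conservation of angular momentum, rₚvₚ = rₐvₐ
rₚ = 77.13 Mm = 7.713 × 10^7 m
rₐ = 1.533 Gm = 1.533 × 10^9 m
rₚvₚ = rₐvₐ  ⇒  vₚ/vₐ = rₐ/rₚ
vₚ/vₐ = (1.533 × 10^9) / (7.713 × 10^7) = 19.8755

Final answer: vₚ/vₐ = 19.88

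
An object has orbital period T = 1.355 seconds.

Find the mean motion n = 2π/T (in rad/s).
T = 1.355 seconds
n = 2π / 1.355 s = 4.63704 rad/s ≈ 4.637 rad/s

Final answer: n = 4.637 rad/s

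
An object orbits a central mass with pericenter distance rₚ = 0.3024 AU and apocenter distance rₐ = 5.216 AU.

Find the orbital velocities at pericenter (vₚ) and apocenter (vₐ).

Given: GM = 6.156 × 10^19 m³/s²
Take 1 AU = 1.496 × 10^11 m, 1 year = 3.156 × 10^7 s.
rₚ = 0.3024 AU = 4.5239 × 10^10 m
rₐ = 5.216 AU = 7.80314 × 10^11 m
GM = 6.156 × 10^19 m³/s²
a = (rₚ + rₐ)/2 = 4.12776 × 10^11 m
Vis-viva: v² = GM (2/r − 1/a)
vₚ² = 6.156 × 10^19 × (4.42096 × 10^-11 − 2.42262 × 10^-12) = 2.57241 × 10^9 m²/s²
vₚ = 50718.9 m/s ≈ 10.7 AU/year
vₐ² = 6.156 × 10^19 × (2.56307 × 10^-12 − 2.42262 × 10^-12) = 8.64626 × 10^6 m²/s²
vₐ = 2940.45 m/s ≈ 0.6203 AU/year

Final answer: vₚ = 10.7 AU/year, vₐ = 0.6203 AU/year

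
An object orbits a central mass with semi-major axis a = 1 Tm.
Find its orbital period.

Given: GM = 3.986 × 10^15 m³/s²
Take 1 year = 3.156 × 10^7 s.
a = 1 Tm = 1 × 10^12 m
GM = 3.986 × 10^15 m³/s²
a³ = 1 × 10^36 m³
T = 2π √(a³/GM) = 2π √((1 × 10^36) / (3.986 × 10^15)) = 2π × 1.58391 × 10^10 s
T = 9.95202 × 10^10 s ≈ 3153 years

Final answer: 3153 years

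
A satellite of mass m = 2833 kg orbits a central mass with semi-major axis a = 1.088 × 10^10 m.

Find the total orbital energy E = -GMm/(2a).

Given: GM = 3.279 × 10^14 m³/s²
a = 1.088 × 10^10 m
GM = 3.279 × 10^14 m³/s²
2a = 2.176 × 10^10 m
GMm = 3.279 × 10^14 × 2833 = 9.28941 × 10^17 m³·kg/s²
E = −GMm/(2a) = -4.26903 × 10^7 J ≈ -42.69 MJ

Final answer: -42.69 MJ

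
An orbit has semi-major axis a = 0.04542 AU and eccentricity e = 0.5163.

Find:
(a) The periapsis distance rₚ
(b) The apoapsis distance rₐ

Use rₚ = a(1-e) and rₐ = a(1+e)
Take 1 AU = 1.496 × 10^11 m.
a = 0.04542 AU = 6.79483 × 10^9 m
e = 0.5163:  1 − e = 0.4837,  1 + e = 1.5163
(a) rₚ = a(1 − e) = 6.79483 × 10^9 m × 0.4837 = 3.28666 × 10^9 m ≈ 0.02197 AU
(b) rₐ = a(1 + e) = 6.79483 × 10^9 m × 1.5163 = 1.0303 × 10^10 m ≈ 0.06887 AU

Final answer:
(a) rₚ = 0.02197 AU
(b) rₐ = 0.06887 AU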